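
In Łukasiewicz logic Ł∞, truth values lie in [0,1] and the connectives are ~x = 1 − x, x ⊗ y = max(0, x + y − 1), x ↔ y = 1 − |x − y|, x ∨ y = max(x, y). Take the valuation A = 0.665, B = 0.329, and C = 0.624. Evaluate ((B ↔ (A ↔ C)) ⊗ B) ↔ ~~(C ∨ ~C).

A ↔ C = 1 − |0.665 − 0.624| = 1 − 0.041 = 0.959
B ↔ (A ↔ C) = 1 − |0.329 − 0.959| = 1 − 0.630 = 0.370
(B ↔ (A ↔ C)) ⊗ B = max(0, 0.370 + 0.329 − 1) = max(0, -0.301) = 0.000
~C = 1 − 0.624 = 0.376
C ∨ ~C = max(0.624, 0.376) = 0.624
~(C ∨ ~C) = 1 − 0.624 = 0.376
~~(C ∨ ~C) = 1 − 0.376 = 0.624
((B ↔ (A ↔ C)) ⊗ B) ↔ ~~(C ∨ ~C) = 1 − |0.000 − 0.624| = 1 − 0.624 = 0.376

0.376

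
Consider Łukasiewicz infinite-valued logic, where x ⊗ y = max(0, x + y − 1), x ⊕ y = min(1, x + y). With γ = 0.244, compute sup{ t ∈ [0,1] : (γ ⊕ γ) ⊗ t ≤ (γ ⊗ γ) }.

γ ⊕ γ = min(1, 0.244 + 0.244) = min(1, 0.488) = 0.488
So the left factor is γ ⊕ γ = 0.488.
γ ⊗ γ = max(0, 0.244 + 0.244 − 1) = max(0, -0.512) = 0.000
So the right-hand bound is γ ⊗ γ = 0.000.
The residuum of the Łukasiewicz t-norm gives the supremum: min(1, 1 − 0.488 + 0.000).
1 − 0.488 + 0.000 = 0.512, so t = min(1, 0.512) = 0.512.
Check: 0.488 ⊗ 0.512 = max(0, 0.000) = 0.000 ≤ 0.000.

0.512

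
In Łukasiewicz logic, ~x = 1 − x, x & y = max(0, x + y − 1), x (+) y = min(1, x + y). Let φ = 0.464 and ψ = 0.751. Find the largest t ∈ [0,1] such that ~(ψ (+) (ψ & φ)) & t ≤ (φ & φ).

0.966

ψ & φ = max(0, 0.751 + 0.464 − 1) = max(0, 0.215) = 0.215
ψ (+) (ψ & φ) = min(1, 0.751 + 0.215) = min(1, 0.966) = 0.966
~(ψ (+) (ψ & φ)) = 1 − 0.966 = 0.034
So the left factor is ~(ψ (+) (ψ & φ)) = 0.034.
φ & φ = max(0, 0.464 + 0.464 − 1) = max(0, -0.072) = 0.000
So the right-hand bound is φ & φ = 0.000.
The residuum of the Łukasiewicz t-norm gives the supremum: min(1, 1 − 0.034 + 0.000).
1 − 0.034 + 0.000 = 0.966, so t = min(1, 0.966) = 0.966.
Check: 0.034 & 0.966 = max(0, 0.000) = 0.000 ≤ 0.000.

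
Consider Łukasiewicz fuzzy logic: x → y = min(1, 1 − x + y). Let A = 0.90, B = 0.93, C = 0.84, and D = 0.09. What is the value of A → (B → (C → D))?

C → D = min(1, 1 − 0.84 + 0.09) = min(1, 0.25) = 0.25
B → (C → D) = min(1, 1 − 0.93 + 0.25) = min(1, 0.32) = 0.32
A → (B → (C → D)) = min(1, 1 − 0.90 + 0.32) = min(1, 0.42) = 0.42

0.42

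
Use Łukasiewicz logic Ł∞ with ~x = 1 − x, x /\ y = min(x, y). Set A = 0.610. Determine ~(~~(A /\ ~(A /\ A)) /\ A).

A /\ A = min(0.610, 0.610) = 0.610
~(A /\ A) = 1 − 0.610 = 0.390
A /\ ~(A /\ A) = min(0.610, 0.390) = 0.390
~(A /\ ~(A /\ A)) = 1 − 0.390 = 0.610
~~(A /\ ~(A /\ A)) = 1 − 0.610 = 0.390
~~(A /\ ~(A /\ A)) /\ A = min(0.390, 0.610) = 0.390
~(~~(A /\ ~(A /\ A)) /\ A) = 1 − 0.390 = 0.610

0.610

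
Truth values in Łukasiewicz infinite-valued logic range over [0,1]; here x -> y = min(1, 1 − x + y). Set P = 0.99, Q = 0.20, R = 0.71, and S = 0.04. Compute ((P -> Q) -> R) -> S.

0.04

P -> Q = min(1, 1 − 0.99 + 0.20) = min(1, 0.21) = 0.21
(P -> Q) -> R = min(1, 1 − 0.21 + 0.71) = min(1, 1.50) = 1.00
((P -> Q) -> R) -> S = min(1, 1 − 1.00 + 0.04) = min(1, 0.04) = 0.04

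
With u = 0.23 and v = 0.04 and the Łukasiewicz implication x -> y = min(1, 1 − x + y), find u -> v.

u -> v = min(1, 1 − 0.23 + 0.04) = min(1, 0.81) = 0.81
For comparison, the Gödel implication (1 if x ≤ y else y) would give 0.04.

0.81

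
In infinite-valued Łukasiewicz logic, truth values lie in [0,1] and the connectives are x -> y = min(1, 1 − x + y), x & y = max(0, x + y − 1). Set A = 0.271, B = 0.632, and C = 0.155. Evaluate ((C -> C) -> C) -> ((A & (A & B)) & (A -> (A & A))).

C -> C = min(1, 1 − 0.155 + 0.155) = min(1, 1.000) = 1.000
(C -> C) -> C = min(1, 1 − 1.000 + 0.155) = min(1, 0.155) = 0.155
A & B = max(0, 0.271 + 0.632 − 1) = max(0, -0.097) = 0.000
A & (A & B) = max(0, 0.271 + 0.000 − 1) = max(0, -0.729) = 0.000
A & A = max(0, 0.271 + 0.271 − 1) = max(0, -0.458) = 0.000
A -> (A & A) = min(1, 1 − 0.271 + 0.000) = min(1, 0.729) = 0.729
(A & (A & B)) & (A -> (A & A)) = max(0, 0.000 + 0.729 − 1) = max(0, -0.271) = 0.000
((C -> C) -> C) -> ((A & (A & B)) & (A -> (A & A))) = min(1, 1 − 0.155 + 0.000) = min(1, 0.845) = 0.845

0.845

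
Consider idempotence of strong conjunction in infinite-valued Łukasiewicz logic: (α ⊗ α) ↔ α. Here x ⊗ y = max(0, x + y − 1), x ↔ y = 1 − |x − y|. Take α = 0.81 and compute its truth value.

0.81

α ⊗ α = max(0, 0.81 + 0.81 − 1) = max(0, 0.62) = 0.62
(α ⊗ α) ↔ α = 1 − |0.62 − 0.81| = 1 − 0.19 = 0.81
(The value 0.81 < 1 shows this instance is not satisfied; fails in Ł∞ since a ⊗ a = max(0, 2a−1) ≠ a in general.)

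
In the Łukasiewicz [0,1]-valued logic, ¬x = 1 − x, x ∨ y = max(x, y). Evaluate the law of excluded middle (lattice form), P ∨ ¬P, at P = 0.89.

0.89

¬P = 1 − 0.89 = 0.11
P ∨ ¬P = max(0.89, 0.11) = 0.89
(The value 0.89 < 1 shows this instance is not satisfied; not a Ł∞-tautology — its value is max(a, 1−a).)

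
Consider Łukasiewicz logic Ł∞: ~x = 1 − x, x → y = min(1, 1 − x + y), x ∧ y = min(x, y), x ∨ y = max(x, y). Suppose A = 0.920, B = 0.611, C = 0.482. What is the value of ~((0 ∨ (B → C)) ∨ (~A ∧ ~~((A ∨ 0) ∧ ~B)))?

B → C = min(1, 1 − 0.611 + 0.482) = min(1, 0.871) = 0.871
0 ∨ (B → C) = max(0.000, 0.871) = 0.871
~A = 1 − 0.920 = 0.080
A ∨ 0 = max(0.920, 0.000) = 0.920
~B = 1 − 0.611 = 0.389
(A ∨ 0) ∧ ~B = min(0.920, 0.389) = 0.389
~((A ∨ 0) ∧ ~B) = 1 − 0.389 = 0.611
~~((A ∨ 0) ∧ ~B) = 1 − 0.611 = 0.389
~A ∧ ~~((A ∨ 0) ∧ ~B) = min(0.080, 0.389) = 0.080
(0 ∨ (B → C)) ∨ (~A ∧ ~~((A ∨ 0) ∧ ~B)) = max(0.871, 0.080) = 0.871
~((0 ∨ (B → C)) ∨ (~A ∧ ~~((A ∨ 0) ∧ ~B))) = 1 − 0.871 = 0.129

0.129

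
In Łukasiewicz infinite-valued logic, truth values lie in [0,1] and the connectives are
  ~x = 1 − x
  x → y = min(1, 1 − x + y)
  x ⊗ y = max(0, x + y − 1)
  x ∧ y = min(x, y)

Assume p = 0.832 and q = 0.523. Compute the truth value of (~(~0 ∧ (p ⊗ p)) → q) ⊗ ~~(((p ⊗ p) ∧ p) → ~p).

~0 = 1 − 0.000 = 1.000
p ⊗ p = max(0, 0.832 + 0.832 − 1) = max(0, 0.664) = 0.664
~0 ∧ (p ⊗ p) = min(1.000, 0.664) = 0.664
~(~0 ∧ (p ⊗ p)) = 1 − 0.664 = 0.336
~(~0 ∧ (p ⊗ p)) → q = min(1, 1 − 0.336 + 0.523) = min(1, 1.187) = 1.000
(p ⊗ p) ∧ p = min(0.664, 0.832) = 0.664
~p = 1 − 0.832 = 0.168
((p ⊗ p) ∧ p) → ~p = min(1, 1 − 0.664 + 0.168) = min(1, 0.504) = 0.504
~(((p ⊗ p) ∧ p) → ~p) = 1 − 0.504 = 0.496
~~(((p ⊗ p) ∧ p) → ~p) = 1 − 0.496 = 0.504
(~(~0 ∧ (p ⊗ p)) → q) ⊗ ~~(((p ⊗ p) ∧ p) → ~p) = max(0, 1.000 + 0.504 − 1) = max(0, 0.504) = 0.504

0.504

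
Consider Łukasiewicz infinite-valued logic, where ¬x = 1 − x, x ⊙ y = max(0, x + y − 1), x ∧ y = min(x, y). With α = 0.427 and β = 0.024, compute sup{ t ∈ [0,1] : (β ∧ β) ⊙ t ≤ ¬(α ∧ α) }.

1.000

β ∧ β = min(0.024, 0.024) = 0.024
So the left factor is β ∧ β = 0.024.
α ∧ α = min(0.427, 0.427) = 0.427
¬(α ∧ α) = 1 − 0.427 = 0.573
So the right-hand bound is ¬(α ∧ α) = 0.573.
The residuum of the Łukasiewicz t-norm gives the supremum: min(1, 1 − 0.024 + 0.573).
1 − 0.024 + 0.573 = 1.549, so t = min(1, 1.549) = 1.000.
Check: 0.024 ⊙ 1.000 = max(0, 0.024) = 0.024 ≤ 0.573.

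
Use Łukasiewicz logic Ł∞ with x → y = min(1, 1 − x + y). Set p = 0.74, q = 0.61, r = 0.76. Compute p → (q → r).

1.00

q → r = min(1, 1 − 0.61 + 0.76) = min(1, 1.15) = 1.00
p → (q → r) = min(1, 1 − 0.74 + 1.00) = min(1, 1.26) = 1.00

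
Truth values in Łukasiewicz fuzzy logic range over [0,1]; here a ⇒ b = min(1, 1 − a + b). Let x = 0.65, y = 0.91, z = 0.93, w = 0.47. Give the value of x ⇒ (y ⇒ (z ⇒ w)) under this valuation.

0.98

z ⇒ w = min(1, 1 − 0.93 + 0.47) = min(1, 0.54) = 0.54
y ⇒ (z ⇒ w) = min(1, 1 − 0.91 + 0.54) = min(1, 0.63) = 0.63
x ⇒ (y ⇒ (z ⇒ w)) = min(1, 1 − 0.65 + 0.63) = min(1, 0.98) = 0.98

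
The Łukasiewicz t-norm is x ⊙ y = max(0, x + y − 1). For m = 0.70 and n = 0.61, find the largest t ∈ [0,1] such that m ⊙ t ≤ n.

0.91

The residuum of the Łukasiewicz t-norm gives the supremum: min(1, 1 − 0.70 + 0.61).
1 − 0.70 + 0.61 = 0.91, so t = min(1, 0.91) = 0.91.
Check: 0.70 ⊙ 0.91 = max(0, 0.61) = 0.61 ≤ 0.61.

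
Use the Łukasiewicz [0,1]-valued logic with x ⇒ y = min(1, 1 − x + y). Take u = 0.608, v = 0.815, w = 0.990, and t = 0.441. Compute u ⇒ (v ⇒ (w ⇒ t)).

1.000

w ⇒ t = min(1, 1 − 0.990 + 0.441) = min(1, 0.451) = 0.451
v ⇒ (w ⇒ t) = min(1, 1 − 0.815 + 0.451) = min(1, 0.636) = 0.636
u ⇒ (v ⇒ (w ⇒ t)) = min(1, 1 − 0.608 + 0.636) = min(1, 1.028) = 1.000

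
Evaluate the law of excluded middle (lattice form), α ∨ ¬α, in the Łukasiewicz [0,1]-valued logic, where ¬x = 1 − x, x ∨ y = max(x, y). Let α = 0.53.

0.53

¬α = 1 − 0.53 = 0.47
α ∨ ¬α = max(0.53, 0.47) = 0.53
(The value 0.53 < 1 shows this instance is not satisfied; not a Ł∞-tautology — its value is max(a, 1−a).)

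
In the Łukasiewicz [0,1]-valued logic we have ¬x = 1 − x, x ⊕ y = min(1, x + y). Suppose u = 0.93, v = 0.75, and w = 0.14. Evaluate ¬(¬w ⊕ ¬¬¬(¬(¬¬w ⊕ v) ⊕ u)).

¬w = 1 − 0.14 = 0.86
¬¬w = 1 − 0.86 = 0.14
¬¬w ⊕ v = min(1, 0.14 + 0.75) = min(1, 0.89) = 0.89
¬(¬¬w ⊕ v) = 1 − 0.89 = 0.11
¬(¬¬w ⊕ v) ⊕ u = min(1, 0.11 + 0.93) = min(1, 1.04) = 1.00
¬(¬(¬¬w ⊕ v) ⊕ u) = 1 − 1.00 = 0.00
¬¬(¬(¬¬w ⊕ v) ⊕ u) = 1 − 0.00 = 1.00
¬¬¬(¬(¬¬w ⊕ v) ⊕ u) = 1 − 1.00 = 0.00
¬w ⊕ ¬¬¬(¬(¬¬w ⊕ v) ⊕ u) = min(1, 0.86 + 0.00) = min(1, 0.86) = 0.86
¬(¬w ⊕ ¬¬¬(¬(¬¬w ⊕ v) ⊕ u)) = 1 − 0.86 = 0.14

0.14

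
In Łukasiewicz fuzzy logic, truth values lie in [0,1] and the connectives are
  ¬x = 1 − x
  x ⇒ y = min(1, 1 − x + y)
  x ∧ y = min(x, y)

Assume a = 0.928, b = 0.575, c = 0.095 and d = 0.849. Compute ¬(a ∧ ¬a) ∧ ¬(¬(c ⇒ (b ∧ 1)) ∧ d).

0.928

¬a = 1 − 0.928 = 0.072
a ∧ ¬a = min(0.928, 0.072) = 0.072
¬(a ∧ ¬a) = 1 − 0.072 = 0.928
b ∧ 1 = min(0.575, 1.000) = 0.575
c ⇒ (b ∧ 1) = min(1, 1 − 0.095 + 0.575) = min(1, 1.480) = 1.000
¬(c ⇒ (b ∧ 1)) = 1 − 1.000 = 0.000
¬(c ⇒ (b ∧ 1)) ∧ d = min(0.000, 0.849) = 0.000
¬(¬(c ⇒ (b ∧ 1)) ∧ d) = 1 − 0.000 = 1.000
¬(a ∧ ¬a) ∧ ¬(¬(c ⇒ (b ∧ 1)) ∧ d) = min(0.928, 1.000) = 0.928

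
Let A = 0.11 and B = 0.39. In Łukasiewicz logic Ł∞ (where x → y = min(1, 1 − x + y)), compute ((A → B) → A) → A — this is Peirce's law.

A → B = min(1, 1 − 0.11 + 0.39) = min(1, 1.28) = 1.00
(A → B) → A = min(1, 1 − 1.00 + 0.11) = min(1, 0.11) = 0.11
((A → B) → A) → A = min(1, 1 − 0.11 + 0.11) = min(1, 1.00) = 1.00

1.00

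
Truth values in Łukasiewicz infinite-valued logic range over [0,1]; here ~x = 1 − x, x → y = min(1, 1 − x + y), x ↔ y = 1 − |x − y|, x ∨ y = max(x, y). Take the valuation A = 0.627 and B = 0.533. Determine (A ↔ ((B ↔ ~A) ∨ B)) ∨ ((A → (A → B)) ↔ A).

~A = 1 − 0.627 = 0.373
B ↔ ~A = 1 − |0.533 − 0.373| = 1 − 0.160 = 0.840
(B ↔ ~A) ∨ B = max(0.840, 0.533) = 0.840
A ↔ ((B ↔ ~A) ∨ B) = 1 − |0.627 − 0.840| = 1 − 0.213 = 0.787
A → B = min(1, 1 − 0.627 + 0.533) = min(1, 0.906) = 0.906
A → (A → B) = min(1, 1 − 0.627 + 0.906) = min(1, 1.279) = 1.000
(A → (A → B)) ↔ A = 1 − |1.000 − 0.627| = 1 − 0.373 = 0.627
(A ↔ ((B ↔ ~A) ∨ B)) ∨ ((A → (A → B)) ↔ A) = max(0.787, 0.627) = 0.787

0.787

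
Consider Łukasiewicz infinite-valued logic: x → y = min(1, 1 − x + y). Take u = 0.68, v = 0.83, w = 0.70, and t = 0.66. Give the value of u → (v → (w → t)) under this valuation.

1.00

w → t = min(1, 1 − 0.70 + 0.66) = min(1, 0.96) = 0.96
v → (w → t) = min(1, 1 − 0.83 + 0.96) = min(1, 1.13) = 1.00
u → (v → (w → t)) = min(1, 1 − 0.68 + 1.00) = min(1, 1.32) = 1.00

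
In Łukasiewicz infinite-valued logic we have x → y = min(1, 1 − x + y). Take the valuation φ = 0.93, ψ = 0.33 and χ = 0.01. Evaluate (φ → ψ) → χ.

φ → ψ = min(1, 1 − 0.93 + 0.33) = min(1, 0.40) = 0.40
(φ → ψ) → χ = min(1, 1 − 0.40 + 0.01) = min(1, 0.61) = 0.61

0.61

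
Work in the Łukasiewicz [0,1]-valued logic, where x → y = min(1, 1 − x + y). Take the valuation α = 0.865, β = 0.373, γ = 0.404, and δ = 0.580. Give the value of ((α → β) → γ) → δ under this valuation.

α → β = min(1, 1 − 0.865 + 0.373) = min(1, 0.508) = 0.508
(α → β) → γ = min(1, 1 − 0.508 + 0.404) = min(1, 0.896) = 0.896
((α → β) → γ) → δ = min(1, 1 − 0.896 + 0.580) = min(1, 0.684) = 0.684

0.684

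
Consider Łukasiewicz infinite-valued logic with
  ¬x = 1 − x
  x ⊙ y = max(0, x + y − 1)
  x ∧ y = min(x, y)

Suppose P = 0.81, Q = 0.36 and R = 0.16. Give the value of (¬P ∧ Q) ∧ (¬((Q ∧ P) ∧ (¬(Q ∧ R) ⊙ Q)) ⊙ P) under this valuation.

0.19

¬P = 1 − 0.81 = 0.19
¬P ∧ Q = min(0.19, 0.36) = 0.19
Q ∧ P = min(0.36, 0.81) = 0.36
Q ∧ R = min(0.36, 0.16) = 0.16
¬(Q ∧ R) = 1 − 0.16 = 0.84
¬(Q ∧ R) ⊙ Q = max(0, 0.84 + 0.36 − 1) = max(0, 0.20) = 0.20
(Q ∧ P) ∧ (¬(Q ∧ R) ⊙ Q) = min(0.36, 0.20) = 0.20
¬((Q ∧ P) ∧ (¬(Q ∧ R) ⊙ Q)) = 1 − 0.20 = 0.80
¬((Q ∧ P) ∧ (¬(Q ∧ R) ⊙ Q)) ⊙ P = max(0, 0.80 + 0.81 − 1) = max(0, 0.61) = 0.61
(¬P ∧ Q) ∧ (¬((Q ∧ P) ∧ (¬(Q ∧ R) ⊙ Q)) ⊙ P) = min(0.19, 0.61) = 0.19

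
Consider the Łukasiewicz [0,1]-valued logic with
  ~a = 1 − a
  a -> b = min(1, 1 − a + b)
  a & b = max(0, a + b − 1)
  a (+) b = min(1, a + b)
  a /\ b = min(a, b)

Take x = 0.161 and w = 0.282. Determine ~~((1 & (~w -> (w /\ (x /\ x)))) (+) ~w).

1.000

~w = 1 − 0.282 = 0.718
x /\ x = min(0.161, 0.161) = 0.161
w /\ (x /\ x) = min(0.282, 0.161) = 0.161
~w -> (w /\ (x /\ x)) = min(1, 1 − 0.718 + 0.161) = min(1, 0.443) = 0.443
1 & (~w -> (w /\ (x /\ x))) = max(0, 1.000 + 0.443 − 1) = max(0, 0.443) = 0.443
(1 & (~w -> (w /\ (x /\ x)))) (+) ~w = min(1, 0.443 + 0.718) = min(1, 1.161) = 1.000
~((1 & (~w -> (w /\ (x /\ x)))) (+) ~w) = 1 − 1.000 = 0.000
~~((1 & (~w -> (w /\ (x /\ x)))) (+) ~w) = 1 − 0.000 = 1.000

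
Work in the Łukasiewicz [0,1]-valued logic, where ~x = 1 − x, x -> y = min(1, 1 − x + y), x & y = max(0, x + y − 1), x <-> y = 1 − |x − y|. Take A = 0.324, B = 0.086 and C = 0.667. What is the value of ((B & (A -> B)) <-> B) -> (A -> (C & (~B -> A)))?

0.839

A -> B = min(1, 1 − 0.324 + 0.086) = min(1, 0.762) = 0.762
B & (A -> B) = max(0, 0.086 + 0.762 − 1) = max(0, -0.152) = 0.000
(B & (A -> B)) <-> B = 1 − |0.000 − 0.086| = 1 − 0.086 = 0.914
~B = 1 − 0.086 = 0.914
~B -> A = min(1, 1 − 0.914 + 0.324) = min(1, 0.410) = 0.410
C & (~B -> A) = max(0, 0.667 + 0.410 − 1) = max(0, 0.077) = 0.077
A -> (C & (~B -> A)) = min(1, 1 − 0.324 + 0.077) = min(1, 0.753) = 0.753
((B & (A -> B)) <-> B) -> (A -> (C & (~B -> A))) = min(1, 1 − 0.914 + 0.753) = min(1, 0.839) = 0.839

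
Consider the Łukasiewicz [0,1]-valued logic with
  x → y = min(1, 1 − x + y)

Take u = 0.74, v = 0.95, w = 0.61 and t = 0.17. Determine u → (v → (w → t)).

w → t = min(1, 1 − 0.61 + 0.17) = min(1, 0.56) = 0.56
v → (w → t) = min(1, 1 − 0.95 + 0.56) = min(1, 0.61) = 0.61
u → (v → (w → t)) = min(1, 1 − 0.74 + 0.61) = min(1, 0.87) = 0.87

0.87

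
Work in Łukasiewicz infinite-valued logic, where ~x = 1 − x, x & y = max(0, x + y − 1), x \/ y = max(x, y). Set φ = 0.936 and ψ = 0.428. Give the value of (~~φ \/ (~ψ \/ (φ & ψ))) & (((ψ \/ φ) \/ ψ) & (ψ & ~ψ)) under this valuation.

0.000

~φ = 1 − 0.936 = 0.064
~~φ = 1 − 0.064 = 0.936
~ψ = 1 − 0.428 = 0.572
φ & ψ = max(0, 0.936 + 0.428 − 1) = max(0, 0.364) = 0.364
~ψ \/ (φ & ψ) = max(0.572, 0.364) = 0.572
~~φ \/ (~ψ \/ (φ & ψ)) = max(0.936, 0.572) = 0.936
ψ \/ φ = max(0.428, 0.936) = 0.936
(ψ \/ φ) \/ ψ = max(0.936, 0.428) = 0.936
ψ & ~ψ = max(0, 0.428 + 0.572 − 1) = max(0, 0.000) = 0.000
((ψ \/ φ) \/ ψ) & (ψ & ~ψ) = max(0, 0.936 + 0.000 − 1) = max(0, -0.064) = 0.000
(~~φ \/ (~ψ \/ (φ & ψ))) & (((ψ \/ φ) \/ ψ) & (ψ & ~ψ)) = max(0, 0.936 + 0.000 − 1) = max(0, -0.064) = 0.000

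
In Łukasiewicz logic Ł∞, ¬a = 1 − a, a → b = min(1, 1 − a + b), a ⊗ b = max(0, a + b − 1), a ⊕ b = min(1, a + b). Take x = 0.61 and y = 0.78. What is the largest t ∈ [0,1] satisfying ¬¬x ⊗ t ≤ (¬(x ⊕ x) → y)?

1.00

¬x = 1 − 0.61 = 0.39
¬¬x = 1 − 0.39 = 0.61
So the left factor is ¬¬x = 0.61.
x ⊕ x = min(1, 0.61 + 0.61) = min(1, 1.22) = 1.00
¬(x ⊕ x) = 1 − 1.00 = 0.00
¬(x ⊕ x) → y = min(1, 1 − 0.00 + 0.78) = min(1, 1.78) = 1.00
So the right-hand bound is ¬(x ⊕ x) → y = 1.00.
The residuum of the Łukasiewicz t-norm gives the supremum: min(1, 1 − 0.61 + 1.00).
1 − 0.61 + 1.00 = 1.39, so t = min(1, 1.39) = 1.00.
Check: 0.61 ⊗ 1.00 = max(0, 0.61) = 0.61 ≤ 1.00.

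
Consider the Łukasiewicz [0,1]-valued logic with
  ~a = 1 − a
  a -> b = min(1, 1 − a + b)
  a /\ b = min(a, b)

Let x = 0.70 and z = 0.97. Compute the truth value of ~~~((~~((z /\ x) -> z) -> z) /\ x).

0.30

z /\ x = min(0.97, 0.70) = 0.70
(z /\ x) -> z = min(1, 1 − 0.70 + 0.97) = min(1, 1.27) = 1.00
~((z /\ x) -> z) = 1 − 1.00 = 0.00
~~((z /\ x) -> z) = 1 − 0.00 = 1.00
~~((z /\ x) -> z) -> z = min(1, 1 − 1.00 + 0.97) = min(1, 0.97) = 0.97
(~~((z /\ x) -> z) -> z) /\ x = min(0.97, 0.70) = 0.70
~((~~((z /\ x) -> z) -> z) /\ x) = 1 − 0.70 = 0.30
~~((~~((z /\ x) -> z) -> z) /\ x) = 1 − 0.30 = 0.70
~~~((~~((z /\ x) -> z) -> z) /\ x) = 1 − 0.70 = 0.30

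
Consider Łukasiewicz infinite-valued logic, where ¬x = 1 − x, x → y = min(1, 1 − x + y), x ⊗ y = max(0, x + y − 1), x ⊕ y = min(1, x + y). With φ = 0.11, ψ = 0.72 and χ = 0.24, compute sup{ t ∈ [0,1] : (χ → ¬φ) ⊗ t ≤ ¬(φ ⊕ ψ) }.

¬φ = 1 − 0.11 = 0.89
χ → ¬φ = min(1, 1 − 0.24 + 0.89) = min(1, 1.65) = 1.00
So the left factor is χ → ¬φ = 1.00.
φ ⊕ ψ = min(1, 0.11 + 0.72) = min(1, 0.83) = 0.83
¬(φ ⊕ ψ) = 1 − 0.83 = 0.17
So the right-hand bound is ¬(φ ⊕ ψ) = 0.17.
The residuum of the Łukasiewicz t-norm gives the supremum: min(1, 1 − 1.00 + 0.17).
1 − 1.00 + 0.17 = 0.17, so t = min(1, 0.17) = 0.17.
Check: 1.00 ⊗ 0.17 = max(0, 0.17) = 0.17 ≤ 0.17.

0.17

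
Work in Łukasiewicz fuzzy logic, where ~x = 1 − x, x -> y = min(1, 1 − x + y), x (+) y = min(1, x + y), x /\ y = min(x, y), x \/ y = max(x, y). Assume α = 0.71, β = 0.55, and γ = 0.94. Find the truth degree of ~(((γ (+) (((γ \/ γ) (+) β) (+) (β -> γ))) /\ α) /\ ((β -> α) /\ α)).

γ \/ γ = max(0.94, 0.94) = 0.94
(γ \/ γ) (+) β = min(1, 0.94 + 0.55) = min(1, 1.49) = 1.00
β -> γ = min(1, 1 − 0.55 + 0.94) = min(1, 1.39) = 1.00
((γ \/ γ) (+) β) (+) (β -> γ) = min(1, 1.00 + 1.00) = min(1, 2.00) = 1.00
γ (+) (((γ \/ γ) (+) β) (+) (β -> γ)) = min(1, 0.94 + 1.00) = min(1, 1.94) = 1.00
(γ (+) (((γ \/ γ) (+) β) (+) (β -> γ))) /\ α = min(1.00, 0.71) = 0.71
β -> α = min(1, 1 − 0.55 + 0.71) = min(1, 1.16) = 1.00
(β -> α) /\ α = min(1.00, 0.71) = 0.71
((γ (+) (((γ \/ γ) (+) β) (+) (β -> γ))) /\ α) /\ ((β -> α) /\ α) = min(0.71, 0.71) = 0.71
~(((γ (+) (((γ \/ γ) (+) β) (+) (β -> γ))) /\ α) /\ ((β -> α) /\ α)) = 1 − 0.71 = 0.29

0.29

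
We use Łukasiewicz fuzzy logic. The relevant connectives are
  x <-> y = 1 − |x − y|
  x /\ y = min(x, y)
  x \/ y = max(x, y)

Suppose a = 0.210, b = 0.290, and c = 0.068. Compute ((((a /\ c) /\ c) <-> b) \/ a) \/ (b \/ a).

a /\ c = min(0.210, 0.068) = 0.068
(a /\ c) /\ c = min(0.068, 0.068) = 0.068
((a /\ c) /\ c) <-> b = 1 − |0.068 − 0.290| = 1 − 0.222 = 0.778
(((a /\ c) /\ c) <-> b) \/ a = max(0.778, 0.210) = 0.778
b \/ a = max(0.290, 0.210) = 0.290
((((a /\ c) /\ c) <-> b) \/ a) \/ (b \/ a) = max(0.778, 0.290) = 0.778

0.778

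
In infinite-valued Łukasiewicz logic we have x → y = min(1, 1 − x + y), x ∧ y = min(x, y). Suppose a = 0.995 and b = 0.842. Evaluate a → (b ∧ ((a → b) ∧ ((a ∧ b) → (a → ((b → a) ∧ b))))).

a → b = min(1, 1 − 0.995 + 0.842) = min(1, 0.847) = 0.847
a ∧ b = min(0.995, 0.842) = 0.842
b → a = min(1, 1 − 0.842 + 0.995) = min(1, 1.153) = 1.000
(b → a) ∧ b = min(1.000, 0.842) = 0.842
a → ((b → a) ∧ b) = min(1, 1 − 0.995 + 0.842) = min(1, 0.847) = 0.847
(a ∧ b) → (a → ((b → a) ∧ b)) = min(1, 1 − 0.842 + 0.847) = min(1, 1.005) = 1.000
(a → b) ∧ ((a ∧ b) → (a → ((b → a) ∧ b))) = min(0.847, 1.000) = 0.847
b ∧ ((a → b) ∧ ((a ∧ b) → (a → ((b → a) ∧ b)))) = min(0.842, 0.847) = 0.842
a → (b ∧ ((a → b) ∧ ((a ∧ b) → (a → ((b → a) ∧ b))))) = min(1, 1 − 0.995 + 0.842) = min(1, 0.847) = 0.847

0.847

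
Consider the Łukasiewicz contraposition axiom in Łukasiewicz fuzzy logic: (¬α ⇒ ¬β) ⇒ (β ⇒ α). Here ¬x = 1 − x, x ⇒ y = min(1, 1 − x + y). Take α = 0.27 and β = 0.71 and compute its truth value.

1.00

¬α = 1 − 0.27 = 0.73
¬β = 1 − 0.71 = 0.29
¬α ⇒ ¬β = min(1, 1 − 0.73 + 0.29) = min(1, 0.56) = 0.56
β ⇒ α = min(1, 1 − 0.71 + 0.27) = min(1, 0.56) = 0.56
(¬α ⇒ ¬β) ⇒ (β ⇒ α) = min(1, 1 − 0.56 + 0.56) = min(1, 1.00) = 1.00
(As expected: an axiom of Ł∞, always 1.)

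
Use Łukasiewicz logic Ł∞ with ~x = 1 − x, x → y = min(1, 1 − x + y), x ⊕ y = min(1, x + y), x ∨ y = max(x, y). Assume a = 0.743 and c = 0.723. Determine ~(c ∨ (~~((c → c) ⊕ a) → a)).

0.257

c → c = min(1, 1 − 0.723 + 0.723) = min(1, 1.000) = 1.000
(c → c) ⊕ a = min(1, 1.000 + 0.743) = min(1, 1.743) = 1.000
~((c → c) ⊕ a) = 1 − 1.000 = 0.000
~~((c → c) ⊕ a) = 1 − 0.000 = 1.000
~~((c → c) ⊕ a) → a = min(1, 1 − 1.000 + 0.743) = min(1, 0.743) = 0.743
c ∨ (~~((c → c) ⊕ a) → a) = max(0.723, 0.743) = 0.743
~(c ∨ (~~((c → c) ⊕ a) → a)) = 1 − 0.743 = 0.257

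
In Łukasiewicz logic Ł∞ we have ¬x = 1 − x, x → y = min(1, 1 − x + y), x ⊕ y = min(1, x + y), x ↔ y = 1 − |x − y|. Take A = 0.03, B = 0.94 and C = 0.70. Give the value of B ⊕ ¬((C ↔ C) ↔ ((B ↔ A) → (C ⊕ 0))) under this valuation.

C ↔ C = 1 − |0.70 − 0.70| = 1 − 0.00 = 1.00
B ↔ A = 1 − |0.94 − 0.03| = 1 − 0.91 = 0.09
C ⊕ 0 = min(1, 0.70 + 0.00) = min(1, 0.70) = 0.70
(B ↔ A) → (C ⊕ 0) = min(1, 1 − 0.09 + 0.70) = min(1, 1.61) = 1.00
(C ↔ C) ↔ ((B ↔ A) → (C ⊕ 0)) = 1 − |1.00 − 1.00| = 1 − 0.00 = 1.00
¬((C ↔ C) ↔ ((B ↔ A) → (C ⊕ 0))) = 1 − 1.00 = 0.00
B ⊕ ¬((C ↔ C) ↔ ((B ↔ A) → (C ⊕ 0))) = min(1, 0.94 + 0.00) = min(1, 0.94) = 0.94

0.94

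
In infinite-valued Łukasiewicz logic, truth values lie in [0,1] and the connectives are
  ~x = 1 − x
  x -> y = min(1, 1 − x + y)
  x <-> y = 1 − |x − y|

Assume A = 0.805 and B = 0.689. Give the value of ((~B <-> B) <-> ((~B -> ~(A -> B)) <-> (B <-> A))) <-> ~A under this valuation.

~B = 1 − 0.689 = 0.311
~B <-> B = 1 − |0.311 − 0.689| = 1 − 0.378 = 0.622
A -> B = min(1, 1 − 0.805 + 0.689) = min(1, 0.884) = 0.884
~(A -> B) = 1 − 0.884 = 0.116
~B -> ~(A -> B) = min(1, 1 − 0.311 + 0.116) = min(1, 0.805) = 0.805
B <-> A = 1 − |0.689 − 0.805| = 1 − 0.116 = 0.884
(~B -> ~(A -> B)) <-> (B <-> A) = 1 − |0.805 − 0.884| = 1 − 0.079 = 0.921
(~B <-> B) <-> ((~B -> ~(A -> B)) <-> (B <-> A)) = 1 − |0.622 − 0.921| = 1 − 0.299 = 0.701
~A = 1 − 0.805 = 0.195
((~B <-> B) <-> ((~B -> ~(A -> B)) <-> (B <-> A))) <-> ~A = 1 − |0.701 − 0.195| = 1 − 0.506 = 0.494

0.494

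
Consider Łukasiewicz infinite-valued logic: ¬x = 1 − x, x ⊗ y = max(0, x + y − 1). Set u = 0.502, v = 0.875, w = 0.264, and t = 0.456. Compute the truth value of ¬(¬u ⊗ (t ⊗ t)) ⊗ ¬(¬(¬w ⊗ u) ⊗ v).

0.363

¬u = 1 − 0.502 = 0.498
t ⊗ t = max(0, 0.456 + 0.456 − 1) = max(0, -0.088) = 0.000
¬u ⊗ (t ⊗ t) = max(0, 0.498 + 0.000 − 1) = max(0, -0.502) = 0.000
¬(¬u ⊗ (t ⊗ t)) = 1 − 0.000 = 1.000
¬w = 1 − 0.264 = 0.736
¬w ⊗ u = max(0, 0.736 + 0.502 − 1) = max(0, 0.238) = 0.238
¬(¬w ⊗ u) = 1 − 0.238 = 0.762
¬(¬w ⊗ u) ⊗ v = max(0, 0.762 + 0.875 − 1) = max(0, 0.637) = 0.637
¬(¬(¬w ⊗ u) ⊗ v) = 1 − 0.637 = 0.363
¬(¬u ⊗ (t ⊗ t)) ⊗ ¬(¬(¬w ⊗ u) ⊗ v) = max(0, 1.000 + 0.363 − 1) = max(0, 0.363) = 0.363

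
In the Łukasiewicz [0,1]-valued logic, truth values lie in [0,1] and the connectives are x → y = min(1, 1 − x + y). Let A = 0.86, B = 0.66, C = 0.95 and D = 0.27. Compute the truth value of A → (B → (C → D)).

0.80

C → D = min(1, 1 − 0.95 + 0.27) = min(1, 0.32) = 0.32
B → (C → D) = min(1, 1 − 0.66 + 0.32) = min(1, 0.66) = 0.66
A → (B → (C → D)) = min(1, 1 − 0.86 + 0.66) = min(1, 0.80) = 0.80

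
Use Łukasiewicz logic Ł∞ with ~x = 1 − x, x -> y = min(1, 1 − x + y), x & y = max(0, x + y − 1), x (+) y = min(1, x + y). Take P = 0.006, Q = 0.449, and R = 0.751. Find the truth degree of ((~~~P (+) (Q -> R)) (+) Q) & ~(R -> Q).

~P = 1 − 0.006 = 0.994
~~P = 1 − 0.994 = 0.006
~~~P = 1 − 0.006 = 0.994
Q -> R = min(1, 1 − 0.449 + 0.751) = min(1, 1.302) = 1.000
~~~P (+) (Q -> R) = min(1, 0.994 + 1.000) = min(1, 1.994) = 1.000
(~~~P (+) (Q -> R)) (+) Q = min(1, 1.000 + 0.449) = min(1, 1.449) = 1.000
R -> Q = min(1, 1 − 0.751 + 0.449) = min(1, 0.698) = 0.698
~(R -> Q) = 1 − 0.698 = 0.302
((~~~P (+) (Q -> R)) (+) Q) & ~(R -> Q) = max(0, 1.000 + 0.302 − 1) = max(0, 0.302) = 0.302

0.302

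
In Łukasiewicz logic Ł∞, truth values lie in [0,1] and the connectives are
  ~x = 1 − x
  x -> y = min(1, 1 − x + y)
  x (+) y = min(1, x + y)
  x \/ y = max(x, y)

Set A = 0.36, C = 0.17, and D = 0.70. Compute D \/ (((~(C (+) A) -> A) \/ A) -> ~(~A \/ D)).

C (+) A = min(1, 0.17 + 0.36) = min(1, 0.53) = 0.53
~(C (+) A) = 1 − 0.53 = 0.47
~(C (+) A) -> A = min(1, 1 − 0.47 + 0.36) = min(1, 0.89) = 0.89
(~(C (+) A) -> A) \/ A = max(0.89, 0.36) = 0.89
~A = 1 − 0.36 = 0.64
~A \/ D = max(0.64, 0.70) = 0.70
~(~A \/ D) = 1 − 0.70 = 0.30
((~(C (+) A) -> A) \/ A) -> ~(~A \/ D) = min(1, 1 − 0.89 + 0.30) = min(1, 0.41) = 0.41
D \/ (((~(C (+) A) -> A) \/ A) -> ~(~A \/ D)) = max(0.70, 0.41) = 0.70

0.70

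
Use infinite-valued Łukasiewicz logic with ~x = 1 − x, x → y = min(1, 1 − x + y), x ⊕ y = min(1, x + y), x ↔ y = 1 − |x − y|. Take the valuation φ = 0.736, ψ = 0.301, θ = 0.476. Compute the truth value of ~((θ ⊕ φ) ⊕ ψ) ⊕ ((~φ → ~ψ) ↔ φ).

θ ⊕ φ = min(1, 0.476 + 0.736) = min(1, 1.212) = 1.000
(θ ⊕ φ) ⊕ ψ = min(1, 1.000 + 0.301) = min(1, 1.301) = 1.000
~((θ ⊕ φ) ⊕ ψ) = 1 − 1.000 = 0.000
~φ = 1 − 0.736 = 0.264
~ψ = 1 − 0.301 = 0.699
~φ → ~ψ = min(1, 1 − 0.264 + 0.699) = min(1, 1.435) = 1.000
(~φ → ~ψ) ↔ φ = 1 − |1.000 − 0.736| = 1 − 0.264 = 0.736
~((θ ⊕ φ) ⊕ ψ) ⊕ ((~φ → ~ψ) ↔ φ) = min(1, 0.000 + 0.736) = min(1, 0.736) = 0.736

0.736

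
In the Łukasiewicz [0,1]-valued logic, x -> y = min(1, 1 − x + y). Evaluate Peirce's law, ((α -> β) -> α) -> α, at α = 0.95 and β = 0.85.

α -> β = min(1, 1 − 0.95 + 0.85) = min(1, 0.90) = 0.90
(α -> β) -> α = min(1, 1 − 0.90 + 0.95) = min(1, 1.05) = 1.00
((α -> β) -> α) -> α = min(1, 1 − 1.00 + 0.95) = min(1, 0.95) = 0.95
(The value 0.95 < 1 shows this instance is not satisfied; not a Ł∞-tautology in general.)

0.95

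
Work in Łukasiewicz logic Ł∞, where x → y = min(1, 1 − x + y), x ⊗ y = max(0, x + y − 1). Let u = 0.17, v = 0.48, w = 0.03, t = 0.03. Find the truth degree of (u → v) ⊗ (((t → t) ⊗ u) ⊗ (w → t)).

0.17

u → v = min(1, 1 − 0.17 + 0.48) = min(1, 1.31) = 1.00
t → t = min(1, 1 − 0.03 + 0.03) = min(1, 1.00) = 1.00
(t → t) ⊗ u = max(0, 1.00 + 0.17 − 1) = max(0, 0.17) = 0.17
w → t = min(1, 1 − 0.03 + 0.03) = min(1, 1.00) = 1.00
((t → t) ⊗ u) ⊗ (w → t) = max(0, 0.17 + 1.00 − 1) = max(0, 0.17) = 0.17
(u → v) ⊗ (((t → t) ⊗ u) ⊗ (w → t)) = max(0, 1.00 + 0.17 − 1) = max(0, 0.17) = 0.17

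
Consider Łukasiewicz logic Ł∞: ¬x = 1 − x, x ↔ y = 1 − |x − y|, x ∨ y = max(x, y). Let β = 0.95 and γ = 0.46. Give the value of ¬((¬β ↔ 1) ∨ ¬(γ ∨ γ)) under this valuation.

0.46

¬β = 1 − 0.95 = 0.05
¬β ↔ 1 = 1 − |0.05 − 1.00| = 1 − 0.95 = 0.05
γ ∨ γ = max(0.46, 0.46) = 0.46
¬(γ ∨ γ) = 1 − 0.46 = 0.54
(¬β ↔ 1) ∨ ¬(γ ∨ γ) = max(0.05, 0.54) = 0.54
¬((¬β ↔ 1) ∨ ¬(γ ∨ γ)) = 1 − 0.54 = 0.46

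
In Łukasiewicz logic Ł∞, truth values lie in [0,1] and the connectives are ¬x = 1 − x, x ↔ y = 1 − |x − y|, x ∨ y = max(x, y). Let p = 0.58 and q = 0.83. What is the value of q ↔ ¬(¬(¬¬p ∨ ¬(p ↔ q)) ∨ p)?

0.59

¬p = 1 − 0.58 = 0.42
¬¬p = 1 − 0.42 = 0.58
p ↔ q = 1 − |0.58 − 0.83| = 1 − 0.25 = 0.75
¬(p ↔ q) = 1 − 0.75 = 0.25
¬¬p ∨ ¬(p ↔ q) = max(0.58, 0.25) = 0.58
¬(¬¬p ∨ ¬(p ↔ q)) = 1 − 0.58 = 0.42
¬(¬¬p ∨ ¬(p ↔ q)) ∨ p = max(0.42, 0.58) = 0.58
¬(¬(¬¬p ∨ ¬(p ↔ q)) ∨ p) = 1 − 0.58 = 0.42
q ↔ ¬(¬(¬¬p ∨ ¬(p ↔ q)) ∨ p) = 1 − |0.83 − 0.42| = 1 − 0.41 = 0.59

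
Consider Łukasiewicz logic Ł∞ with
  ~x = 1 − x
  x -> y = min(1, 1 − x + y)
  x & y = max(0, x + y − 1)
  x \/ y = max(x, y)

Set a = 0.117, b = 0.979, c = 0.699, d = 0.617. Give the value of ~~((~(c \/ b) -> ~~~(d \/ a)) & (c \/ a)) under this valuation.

c \/ b = max(0.699, 0.979) = 0.979
~(c \/ b) = 1 − 0.979 = 0.021
d \/ a = max(0.617, 0.117) = 0.617
~(d \/ a) = 1 − 0.617 = 0.383
~~(d \/ a) = 1 − 0.383 = 0.617
~~~(d \/ a) = 1 − 0.617 = 0.383
~(c \/ b) -> ~~~(d \/ a) = min(1, 1 − 0.021 + 0.383) = min(1, 1.362) = 1.000
c \/ a = max(0.699, 0.117) = 0.699
(~(c \/ b) -> ~~~(d \/ a)) & (c \/ a) = max(0, 1.000 + 0.699 − 1) = max(0, 0.699) = 0.699
~((~(c \/ b) -> ~~~(d \/ a)) & (c \/ a)) = 1 − 0.699 = 0.301
~~((~(c \/ b) -> ~~~(d \/ a)) & (c \/ a)) = 1 − 0.301 = 0.699

0.699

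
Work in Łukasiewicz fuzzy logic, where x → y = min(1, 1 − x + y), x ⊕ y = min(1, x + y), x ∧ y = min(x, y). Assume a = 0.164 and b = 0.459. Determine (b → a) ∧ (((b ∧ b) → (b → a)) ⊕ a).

0.705

b → a = min(1, 1 − 0.459 + 0.164) = min(1, 0.705) = 0.705
b ∧ b = min(0.459, 0.459) = 0.459
(b ∧ b) → (b → a) = min(1, 1 − 0.459 + 0.705) = min(1, 1.246) = 1.000
((b ∧ b) → (b → a)) ⊕ a = min(1, 1.000 + 0.164) = min(1, 1.164) = 1.000
(b → a) ∧ (((b ∧ b) → (b → a)) ⊕ a) = min(0.705, 1.000) = 0.705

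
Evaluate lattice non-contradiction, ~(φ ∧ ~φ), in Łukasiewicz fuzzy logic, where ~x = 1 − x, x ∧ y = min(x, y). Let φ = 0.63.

0.63

~φ = 1 − 0.63 = 0.37
φ ∧ ~φ = min(0.63, 0.37) = 0.37
~(φ ∧ ~φ) = 1 − 0.37 = 0.63
(The value 0.63 < 1 shows this instance is not satisfied; not a Ł∞-tautology — its value is 1 − min(a, 1−a).)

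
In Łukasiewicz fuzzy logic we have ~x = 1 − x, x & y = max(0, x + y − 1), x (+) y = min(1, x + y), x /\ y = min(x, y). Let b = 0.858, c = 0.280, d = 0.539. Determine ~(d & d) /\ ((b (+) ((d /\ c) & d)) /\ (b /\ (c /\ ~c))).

0.280

d & d = max(0, 0.539 + 0.539 − 1) = max(0, 0.078) = 0.078
~(d & d) = 1 − 0.078 = 0.922
d /\ c = min(0.539, 0.280) = 0.280
(d /\ c) & d = max(0, 0.280 + 0.539 − 1) = max(0, -0.181) = 0.000
b (+) ((d /\ c) & d) = min(1, 0.858 + 0.000) = min(1, 0.858) = 0.858
~c = 1 − 0.280 = 0.720
c /\ ~c = min(0.280, 0.720) = 0.280
b /\ (c /\ ~c) = min(0.858, 0.280) = 0.280
(b (+) ((d /\ c) & d)) /\ (b /\ (c /\ ~c)) = min(0.858, 0.280) = 0.280
~(d & d) /\ ((b (+) ((d /\ c) & d)) /\ (b /\ (c /\ ~c))) = min(0.922, 0.280) = 0.280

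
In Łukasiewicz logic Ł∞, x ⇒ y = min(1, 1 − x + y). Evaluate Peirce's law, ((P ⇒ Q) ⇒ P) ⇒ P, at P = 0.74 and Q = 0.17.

0.74

P ⇒ Q = min(1, 1 − 0.74 + 0.17) = min(1, 0.43) = 0.43
(P ⇒ Q) ⇒ P = min(1, 1 − 0.43 + 0.74) = min(1, 1.31) = 1.00
((P ⇒ Q) ⇒ P) ⇒ P = min(1, 1 − 1.00 + 0.74) = min(1, 0.74) = 0.74
(The value 0.74 < 1 shows this instance is not satisfied; not a Ł∞-tautology in general.)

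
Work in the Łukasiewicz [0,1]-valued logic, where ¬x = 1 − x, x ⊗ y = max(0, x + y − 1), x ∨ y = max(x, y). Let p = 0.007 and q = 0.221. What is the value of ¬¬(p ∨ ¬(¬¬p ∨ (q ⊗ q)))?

¬p = 1 − 0.007 = 0.993
¬¬p = 1 − 0.993 = 0.007
q ⊗ q = max(0, 0.221 + 0.221 − 1) = max(0, -0.558) = 0.000
¬¬p ∨ (q ⊗ q) = max(0.007, 0.000) = 0.007
¬(¬¬p ∨ (q ⊗ q)) = 1 − 0.007 = 0.993
p ∨ ¬(¬¬p ∨ (q ⊗ q)) = max(0.007, 0.993) = 0.993
¬(p ∨ ¬(¬¬p ∨ (q ⊗ q))) = 1 − 0.993 = 0.007
¬¬(p ∨ ¬(¬¬p ∨ (q ⊗ q))) = 1 − 0.007 = 0.993

0.993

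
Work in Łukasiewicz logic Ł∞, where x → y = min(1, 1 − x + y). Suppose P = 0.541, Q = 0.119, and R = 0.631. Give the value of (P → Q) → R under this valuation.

P → Q = min(1, 1 − 0.541 + 0.119) = min(1, 0.578) = 0.578
(P → Q) → R = min(1, 1 − 0.578 + 0.631) = min(1, 1.053) = 1.000

1.000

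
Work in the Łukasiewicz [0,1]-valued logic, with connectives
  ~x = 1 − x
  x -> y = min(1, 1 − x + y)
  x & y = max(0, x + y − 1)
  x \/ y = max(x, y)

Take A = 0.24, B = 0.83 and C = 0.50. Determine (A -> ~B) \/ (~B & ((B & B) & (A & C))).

~B = 1 − 0.83 = 0.17
A -> ~B = min(1, 1 − 0.24 + 0.17) = min(1, 0.93) = 0.93
B & B = max(0, 0.83 + 0.83 − 1) = max(0, 0.66) = 0.66
A & C = max(0, 0.24 + 0.50 − 1) = max(0, -0.26) = 0.00
(B & B) & (A & C) = max(0, 0.66 + 0.00 − 1) = max(0, -0.34) = 0.00
~B & ((B & B) & (A & C)) = max(0, 0.17 + 0.00 − 1) = max(0, -0.83) = 0.00
(A -> ~B) \/ (~B & ((B & B) & (A & C))) = max(0.93, 0.00) = 0.93

0.93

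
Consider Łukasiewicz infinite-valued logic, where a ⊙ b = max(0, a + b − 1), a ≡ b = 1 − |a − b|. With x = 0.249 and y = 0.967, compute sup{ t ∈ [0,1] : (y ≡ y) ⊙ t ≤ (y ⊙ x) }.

0.216

y ≡ y = 1 − |0.967 − 0.967| = 1 − 0.000 = 1.000
So the left factor is y ≡ y = 1.000.
y ⊙ x = max(0, 0.967 + 0.249 − 1) = max(0, 0.216) = 0.216
So the right-hand bound is y ⊙ x = 0.216.
The residuum of the Łukasiewicz t-norm gives the supremum: min(1, 1 − 1.000 + 0.216).
1 − 1.000 + 0.216 = 0.216, so t = min(1, 0.216) = 0.216.
Check: 1.000 ⊙ 0.216 = max(0, 0.216) = 0.216 ≤ 0.216.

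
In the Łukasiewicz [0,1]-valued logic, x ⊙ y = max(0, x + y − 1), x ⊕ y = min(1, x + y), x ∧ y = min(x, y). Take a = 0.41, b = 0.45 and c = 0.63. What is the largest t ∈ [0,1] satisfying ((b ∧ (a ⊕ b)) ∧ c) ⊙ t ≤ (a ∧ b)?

a ⊕ b = min(1, 0.41 + 0.45) = min(1, 0.86) = 0.86
b ∧ (a ⊕ b) = min(0.45, 0.86) = 0.45
(b ∧ (a ⊕ b)) ∧ c = min(0.45, 0.63) = 0.45
So the left factor is (b ∧ (a ⊕ b)) ∧ c = 0.45.
a ∧ b = min(0.41, 0.45) = 0.41
So the right-hand bound is a ∧ b = 0.41.
The residuum of the Łukasiewicz t-norm gives the supremum: min(1, 1 − 0.45 + 0.41).
1 − 0.45 + 0.41 = 0.96, so t = min(1, 0.96) = 0.96.
Check: 0.45 ⊙ 0.96 = max(0, 0.41) = 0.41 ≤ 0.41.

0.96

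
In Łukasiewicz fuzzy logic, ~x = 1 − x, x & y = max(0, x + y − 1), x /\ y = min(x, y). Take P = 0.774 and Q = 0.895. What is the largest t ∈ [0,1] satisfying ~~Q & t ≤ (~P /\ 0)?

~Q = 1 − 0.895 = 0.105
~~Q = 1 − 0.105 = 0.895
So the left factor is ~~Q = 0.895.
~P = 1 − 0.774 = 0.226
~P /\ 0 = min(0.226, 0.000) = 0.000
So the right-hand bound is ~P /\ 0 = 0.000.
The residuum of the Łukasiewicz t-norm gives the supremum: min(1, 1 − 0.895 + 0.000).
1 − 0.895 + 0.000 = 0.105, so t = min(1, 0.105) = 0.105.
Check: 0.895 & 0.105 = max(0, 0.000) = 0.000 ≤ 0.000.

0.105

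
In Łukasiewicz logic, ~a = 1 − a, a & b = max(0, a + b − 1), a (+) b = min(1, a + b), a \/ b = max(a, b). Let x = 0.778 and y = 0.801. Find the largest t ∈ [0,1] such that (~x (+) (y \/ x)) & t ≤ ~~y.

0.801

~x = 1 − 0.778 = 0.222
y \/ x = max(0.801, 0.778) = 0.801
~x (+) (y \/ x) = min(1, 0.222 + 0.801) = min(1, 1.023) = 1.000
So the left factor is ~x (+) (y \/ x) = 1.000.
~y = 1 − 0.801 = 0.199
~~y = 1 − 0.199 = 0.801
So the right-hand bound is ~~y = 0.801.
The residuum of the Łukasiewicz t-norm gives the supremum: min(1, 1 − 1.000 + 0.801).
1 − 1.000 + 0.801 = 0.801, so t = min(1, 0.801) = 0.801.
Check: 1.000 & 0.801 = max(0, 0.801) = 0.801 ≤ 0.801.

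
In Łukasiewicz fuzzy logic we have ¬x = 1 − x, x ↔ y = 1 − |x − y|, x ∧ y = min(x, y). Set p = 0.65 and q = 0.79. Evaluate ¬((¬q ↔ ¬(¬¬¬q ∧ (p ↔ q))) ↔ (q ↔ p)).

0.44

¬q = 1 − 0.79 = 0.21
¬¬q = 1 − 0.21 = 0.79
¬¬¬q = 1 − 0.79 = 0.21
p ↔ q = 1 − |0.65 − 0.79| = 1 − 0.14 = 0.86
¬¬¬q ∧ (p ↔ q) = min(0.21, 0.86) = 0.21
¬(¬¬¬q ∧ (p ↔ q)) = 1 − 0.21 = 0.79
¬q ↔ ¬(¬¬¬q ∧ (p ↔ q)) = 1 − |0.21 − 0.79| = 1 − 0.58 = 0.42
q ↔ p = 1 − |0.79 − 0.65| = 1 − 0.14 = 0.86
(¬q ↔ ¬(¬¬¬q ∧ (p ↔ q))) ↔ (q ↔ p) = 1 − |0.42 − 0.86| = 1 − 0.44 = 0.56
¬((¬q ↔ ¬(¬¬¬q ∧ (p ↔ q))) ↔ (q ↔ p)) = 1 − 0.56 = 0.44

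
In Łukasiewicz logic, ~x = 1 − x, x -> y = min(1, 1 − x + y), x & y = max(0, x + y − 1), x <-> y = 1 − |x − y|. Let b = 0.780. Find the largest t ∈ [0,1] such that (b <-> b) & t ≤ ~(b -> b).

b <-> b = 1 − |0.780 − 0.780| = 1 − 0.000 = 1.000
So the left factor is b <-> b = 1.000.
b -> b = min(1, 1 − 0.780 + 0.780) = min(1, 1.000) = 1.000
~(b -> b) = 1 − 1.000 = 0.000
So the right-hand bound is ~(b -> b) = 0.000.
The residuum of the Łukasiewicz t-norm gives the supremum: min(1, 1 − 1.000 + 0.000).
1 − 1.000 + 0.000 = 0.000, so t = min(1, 0.000) = 0.000.
Check: 1.000 & 0.000 = max(0, 0.000) = 0.000 ≤ 0.000.

0.000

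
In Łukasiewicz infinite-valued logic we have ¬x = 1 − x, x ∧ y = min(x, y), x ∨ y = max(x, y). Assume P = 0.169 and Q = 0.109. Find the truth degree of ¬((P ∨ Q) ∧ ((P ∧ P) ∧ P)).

P ∨ Q = max(0.169, 0.109) = 0.169
P ∧ P = min(0.169, 0.169) = 0.169
(P ∧ P) ∧ P = min(0.169, 0.169) = 0.169
(P ∨ Q) ∧ ((P ∧ P) ∧ P) = min(0.169, 0.169) = 0.169
¬((P ∨ Q) ∧ ((P ∧ P) ∧ P)) = 1 − 0.169 = 0.831

0.831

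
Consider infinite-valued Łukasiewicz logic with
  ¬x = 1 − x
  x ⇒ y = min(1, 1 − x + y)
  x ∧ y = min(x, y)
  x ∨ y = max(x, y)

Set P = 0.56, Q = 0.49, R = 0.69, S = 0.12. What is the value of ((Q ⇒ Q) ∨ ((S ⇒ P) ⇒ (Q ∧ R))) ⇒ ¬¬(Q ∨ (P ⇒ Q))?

0.93

Q ⇒ Q = min(1, 1 − 0.49 + 0.49) = min(1, 1.00) = 1.00
S ⇒ P = min(1, 1 − 0.12 + 0.56) = min(1, 1.44) = 1.00
Q ∧ R = min(0.49, 0.69) = 0.49
(S ⇒ P) ⇒ (Q ∧ R) = min(1, 1 − 1.00 + 0.49) = min(1, 0.49) = 0.49
(Q ⇒ Q) ∨ ((S ⇒ P) ⇒ (Q ∧ R)) = max(1.00, 0.49) = 1.00
P ⇒ Q = min(1, 1 − 0.56 + 0.49) = min(1, 0.93) = 0.93
Q ∨ (P ⇒ Q) = max(0.49, 0.93) = 0.93
¬(Q ∨ (P ⇒ Q)) = 1 − 0.93 = 0.07
¬¬(Q ∨ (P ⇒ Q)) = 1 − 0.07 = 0.93
((Q ⇒ Q) ∨ ((S ⇒ P) ⇒ (Q ∧ R))) ⇒ ¬¬(Q ∨ (P ⇒ Q)) = min(1, 1 − 1.00 + 0.93) = min(1, 0.93) = 0.93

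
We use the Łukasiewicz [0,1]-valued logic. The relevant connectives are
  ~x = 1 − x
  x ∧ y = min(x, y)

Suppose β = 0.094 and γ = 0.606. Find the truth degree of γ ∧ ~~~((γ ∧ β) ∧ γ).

0.606

γ ∧ β = min(0.606, 0.094) = 0.094
(γ ∧ β) ∧ γ = min(0.094, 0.606) = 0.094
~((γ ∧ β) ∧ γ) = 1 − 0.094 = 0.906
~~((γ ∧ β) ∧ γ) = 1 − 0.906 = 0.094
~~~((γ ∧ β) ∧ γ) = 1 − 0.094 = 0.906
γ ∧ ~~~((γ ∧ β) ∧ γ) = min(0.606, 0.906) = 0.606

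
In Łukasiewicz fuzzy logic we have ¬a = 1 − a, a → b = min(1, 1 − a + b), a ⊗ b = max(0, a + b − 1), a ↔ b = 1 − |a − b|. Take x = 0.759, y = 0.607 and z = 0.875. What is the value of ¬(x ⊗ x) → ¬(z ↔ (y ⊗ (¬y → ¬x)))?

0.938

x ⊗ x = max(0, 0.759 + 0.759 − 1) = max(0, 0.518) = 0.518
¬(x ⊗ x) = 1 − 0.518 = 0.482
¬y = 1 − 0.607 = 0.393
¬x = 1 − 0.759 = 0.241
¬y → ¬x = min(1, 1 − 0.393 + 0.241) = min(1, 0.848) = 0.848
y ⊗ (¬y → ¬x) = max(0, 0.607 + 0.848 − 1) = max(0, 0.455) = 0.455
z ↔ (y ⊗ (¬y → ¬x)) = 1 − |0.875 − 0.455| = 1 − 0.420 = 0.580
¬(z ↔ (y ⊗ (¬y → ¬x))) = 1 − 0.580 = 0.420
¬(x ⊗ x) → ¬(z ↔ (y ⊗ (¬y → ¬x))) = min(1, 1 − 0.482 + 0.420) = min(1, 0.938) = 0.938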